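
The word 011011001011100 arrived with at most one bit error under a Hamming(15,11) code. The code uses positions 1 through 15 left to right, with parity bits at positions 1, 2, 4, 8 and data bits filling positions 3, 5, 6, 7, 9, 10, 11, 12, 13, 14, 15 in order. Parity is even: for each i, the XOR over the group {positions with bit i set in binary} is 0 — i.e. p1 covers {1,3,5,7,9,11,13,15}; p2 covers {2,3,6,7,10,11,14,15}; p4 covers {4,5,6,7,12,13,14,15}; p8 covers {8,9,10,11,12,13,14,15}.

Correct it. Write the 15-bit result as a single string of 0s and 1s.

s1 (pos 1,3,5,7,9,11,13,15): 0⊕1⊕1⊕0⊕1⊕1⊕1⊕0 = 1
s2 (pos 2,3,6,7,10,11,14,15): 1⊕1⊕1⊕0⊕0⊕1⊕0⊕0 = 0
s4 (pos 4,5,6,7,12,13,14,15): 0⊕1⊕1⊕0⊕1⊕1⊕0⊕0 = 0
s8 (pos 8,9,10,11,12,13,14,15): 0⊕1⊕0⊕1⊕1⊕1⊕0⊕0 = 0
Syndrome s8…s1 = 0001 → error at position 1.
Flip position 1: 011011001011100 → 111011001011100

111011001011100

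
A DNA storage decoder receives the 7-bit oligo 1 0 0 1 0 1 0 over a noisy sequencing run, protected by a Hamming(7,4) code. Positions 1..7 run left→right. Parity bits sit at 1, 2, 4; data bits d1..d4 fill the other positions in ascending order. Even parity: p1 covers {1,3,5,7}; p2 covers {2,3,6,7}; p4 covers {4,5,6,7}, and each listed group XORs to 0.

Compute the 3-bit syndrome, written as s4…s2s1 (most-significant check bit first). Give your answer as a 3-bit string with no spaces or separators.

s1 (pos 1,3,5,7): 1⊕0⊕0⊕0 = 1
s2 (pos 2,3,6,7): 0⊕0⊕1⊕0 = 1
s4 (pos 4,5,6,7): 1⊕0⊕1⊕0 = 0
Syndrome s4…s1 = 011 → error at position 3.

011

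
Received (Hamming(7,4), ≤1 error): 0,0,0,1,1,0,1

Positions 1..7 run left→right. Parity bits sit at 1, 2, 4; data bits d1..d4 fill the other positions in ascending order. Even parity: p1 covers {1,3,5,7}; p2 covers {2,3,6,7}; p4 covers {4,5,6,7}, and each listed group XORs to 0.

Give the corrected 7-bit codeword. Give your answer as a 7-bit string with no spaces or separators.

s1 (pos 1,3,5,7): 0⊕0⊕1⊕1 = 0
s2 (pos 2,3,6,7): 0⊕0⊕0⊕1 = 1
s4 (pos 4,5,6,7): 1⊕1⊕0⊕1 = 1
Syndrome s4…s1 = 110 → error at position 6.
Flip position 6: 0001101 → 0001111

0001111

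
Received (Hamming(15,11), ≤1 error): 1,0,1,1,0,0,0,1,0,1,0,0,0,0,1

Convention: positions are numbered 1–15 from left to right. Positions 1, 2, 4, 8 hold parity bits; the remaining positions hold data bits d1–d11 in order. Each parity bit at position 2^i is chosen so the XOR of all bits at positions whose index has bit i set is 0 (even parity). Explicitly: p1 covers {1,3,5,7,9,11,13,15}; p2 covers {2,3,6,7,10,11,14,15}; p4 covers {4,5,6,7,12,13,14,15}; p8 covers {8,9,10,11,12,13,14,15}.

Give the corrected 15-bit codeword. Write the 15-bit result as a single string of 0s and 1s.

101100010110001

s1 (pos 1,3,5,7,9,11,13,15): 1⊕1⊕0⊕0⊕0⊕0⊕0⊕1 = 1
s2 (pos 2,3,6,7,10,11,14,15): 0⊕1⊕0⊕0⊕1⊕0⊕0⊕1 = 1
s4 (pos 4,5,6,7,12,13,14,15): 1⊕0⊕0⊕0⊕0⊕0⊕0⊕1 = 0
s8 (pos 8,9,10,11,12,13,14,15): 1⊕0⊕1⊕0⊕0⊕0⊕0⊕1 = 1
Syndrome s8…s1 = 1011 → error at position 11.
Flip position 11: 101100010100001 → 101100010110001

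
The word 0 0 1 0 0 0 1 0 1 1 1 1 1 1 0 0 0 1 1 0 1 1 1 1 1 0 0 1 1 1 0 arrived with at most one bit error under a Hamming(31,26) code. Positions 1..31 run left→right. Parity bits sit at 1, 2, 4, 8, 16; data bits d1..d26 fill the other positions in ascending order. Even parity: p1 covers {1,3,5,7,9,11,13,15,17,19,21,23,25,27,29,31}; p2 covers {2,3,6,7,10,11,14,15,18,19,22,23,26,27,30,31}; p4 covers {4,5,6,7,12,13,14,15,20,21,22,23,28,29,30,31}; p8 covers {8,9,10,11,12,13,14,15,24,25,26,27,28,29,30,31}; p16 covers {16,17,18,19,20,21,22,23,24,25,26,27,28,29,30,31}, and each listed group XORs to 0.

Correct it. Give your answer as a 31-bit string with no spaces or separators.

s1 (pos 1,3,5,7,9,11,13,15,17,19,21,23,25,27,29,31): 0⊕1⊕0⊕1⊕1⊕1⊕1⊕0⊕0⊕1⊕1⊕1⊕1⊕0⊕1⊕0 = 0
s2 (pos 2,3,6,7,10,11,14,15,18,19,22,23,26,27,30,31): 0⊕1⊕0⊕1⊕1⊕1⊕1⊕0⊕1⊕1⊕1⊕1⊕0⊕0⊕1⊕0 = 0
s4 (pos 4,5,6,7,12,13,14,15,20,21,22,23,28,29,30,31): 0⊕0⊕0⊕1⊕1⊕1⊕1⊕0⊕0⊕1⊕1⊕1⊕1⊕1⊕1⊕0 = 0
s8 (pos 8,9,10,11,12,13,14,15,24,25,26,27,28,29,30,31): 0⊕1⊕1⊕1⊕1⊕1⊕1⊕0⊕1⊕1⊕0⊕0⊕1⊕1⊕1⊕0 = 1
s16 (pos 16,17,18,19,20,21,22,23,24,25,26,27,28,29,30,31): 0⊕0⊕1⊕1⊕0⊕1⊕1⊕1⊕1⊕1⊕0⊕0⊕1⊕1⊕1⊕0 = 0
Syndrome s16…s1 = 01000 → error at position 8.
Flip position 8: 0010001011111100011011111001110 → 0010001111111100011011111001110

0010001111111100011011111001110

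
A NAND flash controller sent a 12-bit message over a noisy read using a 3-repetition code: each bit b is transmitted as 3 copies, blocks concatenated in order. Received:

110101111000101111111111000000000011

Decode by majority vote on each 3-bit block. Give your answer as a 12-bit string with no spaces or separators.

111011110001

Block 1 (110): 2 ones → 1
Block 2 (101): 2 ones → 1
Block 3 (111): 3 ones → 1
Block 4 (000): 0 ones → 0
Block 5 (101): 2 ones → 1
Block 6 (111): 3 ones → 1
Block 7 (111): 3 ones → 1
Block 8 (111): 3 ones → 1
Block 9 (000): 0 ones → 0
Block 10 (000): 0 ones → 0
Block 11 (000): 0 ones → 0
Block 12 (011): 2 ones → 1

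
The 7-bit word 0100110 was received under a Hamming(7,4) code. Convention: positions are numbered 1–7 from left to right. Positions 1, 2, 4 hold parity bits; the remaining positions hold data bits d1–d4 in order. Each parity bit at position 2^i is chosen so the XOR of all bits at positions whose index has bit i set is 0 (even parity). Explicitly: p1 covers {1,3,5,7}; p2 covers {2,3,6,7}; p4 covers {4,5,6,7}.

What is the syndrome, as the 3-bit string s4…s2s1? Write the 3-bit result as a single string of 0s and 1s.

s1 (pos 1,3,5,7): 0⊕0⊕1⊕0 = 1
s2 (pos 2,3,6,7): 1⊕0⊕1⊕0 = 0
s4 (pos 4,5,6,7): 0⊕1⊕1⊕0 = 0
Syndrome s4…s1 = 001 → error at position 1.

001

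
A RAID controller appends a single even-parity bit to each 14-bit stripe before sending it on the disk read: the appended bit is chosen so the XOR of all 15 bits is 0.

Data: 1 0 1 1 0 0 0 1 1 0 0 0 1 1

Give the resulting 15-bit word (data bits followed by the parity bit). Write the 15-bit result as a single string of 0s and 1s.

101100011000111

XOR of the 14 data bits: 1⊕0⊕1⊕1⊕0⊕0⊕0⊕1⊕1⊕0⊕0⊕0⊕1⊕1 = 1
Parity bit = 1 (so all 15 bits XOR to 0).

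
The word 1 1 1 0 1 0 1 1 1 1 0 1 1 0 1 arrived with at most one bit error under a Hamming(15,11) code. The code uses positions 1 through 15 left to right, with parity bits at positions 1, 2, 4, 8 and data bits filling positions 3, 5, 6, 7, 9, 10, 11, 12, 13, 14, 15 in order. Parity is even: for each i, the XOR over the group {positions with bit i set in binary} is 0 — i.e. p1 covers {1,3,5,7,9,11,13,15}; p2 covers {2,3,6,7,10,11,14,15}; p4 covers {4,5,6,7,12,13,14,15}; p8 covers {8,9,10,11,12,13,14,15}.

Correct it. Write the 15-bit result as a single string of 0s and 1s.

111010011101101

s1 (pos 1,3,5,7,9,11,13,15): 1⊕1⊕1⊕1⊕1⊕0⊕1⊕1 = 1
s2 (pos 2,3,6,7,10,11,14,15): 1⊕1⊕0⊕1⊕1⊕0⊕0⊕1 = 1
s4 (pos 4,5,6,7,12,13,14,15): 0⊕1⊕0⊕1⊕1⊕1⊕0⊕1 = 1
s8 (pos 8,9,10,11,12,13,14,15): 1⊕1⊕1⊕0⊕1⊕1⊕0⊕1 = 0
Syndrome s8…s1 = 0111 → error at position 7.
Flip position 7: 111010111101101 → 111010011101101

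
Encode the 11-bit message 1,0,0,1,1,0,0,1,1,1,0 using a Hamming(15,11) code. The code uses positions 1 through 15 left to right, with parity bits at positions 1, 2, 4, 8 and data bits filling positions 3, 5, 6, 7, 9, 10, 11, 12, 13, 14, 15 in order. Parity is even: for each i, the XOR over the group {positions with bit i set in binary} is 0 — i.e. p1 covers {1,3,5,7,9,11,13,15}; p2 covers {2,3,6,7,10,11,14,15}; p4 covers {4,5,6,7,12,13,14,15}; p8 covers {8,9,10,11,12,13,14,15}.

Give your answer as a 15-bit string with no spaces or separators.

Place data at non-parity positions: p1 p2 1 p4 0 0 1 p8 1 0 0 1 1 1 0
p1 (pos 1,3,5,7,9,11,13,15): XOR of data positions = 1⊕0⊕1⊕1⊕0⊕1⊕0 = 0
p2 (pos 2,3,6,7,10,11,14,15): XOR of data positions = 1⊕0⊕1⊕0⊕0⊕1⊕0 = 1
p4 (pos 4,5,6,7,12,13,14,15): XOR of data positions = 0⊕0⊕1⊕1⊕1⊕1⊕0 = 0
p8 (pos 8,9,10,11,12,13,14,15): XOR of data positions = 1⊕0⊕0⊕1⊕1⊕1⊕0 = 0
Codeword: 011000101001110

011000101001110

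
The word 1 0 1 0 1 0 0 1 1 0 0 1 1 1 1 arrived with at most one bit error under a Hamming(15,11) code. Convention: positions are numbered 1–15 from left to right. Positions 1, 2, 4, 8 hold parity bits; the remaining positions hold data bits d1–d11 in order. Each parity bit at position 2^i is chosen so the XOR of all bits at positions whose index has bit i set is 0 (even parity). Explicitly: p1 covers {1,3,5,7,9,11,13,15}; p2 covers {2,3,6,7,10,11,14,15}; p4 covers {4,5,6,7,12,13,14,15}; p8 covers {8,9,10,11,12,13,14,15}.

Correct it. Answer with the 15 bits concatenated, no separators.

s1 (pos 1,3,5,7,9,11,13,15): 1⊕1⊕1⊕0⊕1⊕0⊕1⊕1 = 0
s2 (pos 2,3,6,7,10,11,14,15): 0⊕1⊕0⊕0⊕0⊕0⊕1⊕1 = 1
s4 (pos 4,5,6,7,12,13,14,15): 0⊕1⊕0⊕0⊕1⊕1⊕1⊕1 = 1
s8 (pos 8,9,10,11,12,13,14,15): 1⊕1⊕0⊕0⊕1⊕1⊕1⊕1 = 0
Syndrome s8…s1 = 0110 → error at position 6.
Flip position 6: 101010011001111 → 101011011001111

101011011001111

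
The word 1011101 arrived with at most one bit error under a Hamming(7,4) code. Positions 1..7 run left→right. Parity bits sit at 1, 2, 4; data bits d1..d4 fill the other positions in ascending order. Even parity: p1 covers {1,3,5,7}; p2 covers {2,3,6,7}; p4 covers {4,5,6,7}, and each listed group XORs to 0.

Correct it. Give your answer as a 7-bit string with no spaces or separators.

s1 (pos 1,3,5,7): 1⊕1⊕1⊕1 = 0
s2 (pos 2,3,6,7): 0⊕1⊕0⊕1 = 0
s4 (pos 4,5,6,7): 1⊕1⊕0⊕1 = 1
Syndrome s4…s1 = 100 → error at position 4.
Flip position 4: 1011101 → 1010101

1010101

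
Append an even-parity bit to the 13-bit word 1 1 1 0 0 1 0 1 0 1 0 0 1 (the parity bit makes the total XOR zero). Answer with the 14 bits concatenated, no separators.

XOR of the 13 data bits: 1⊕1⊕1⊕0⊕0⊕1⊕0⊕1⊕0⊕1⊕0⊕0⊕1 = 1
Parity bit = 1 (so all 14 bits XOR to 0).

11100101010011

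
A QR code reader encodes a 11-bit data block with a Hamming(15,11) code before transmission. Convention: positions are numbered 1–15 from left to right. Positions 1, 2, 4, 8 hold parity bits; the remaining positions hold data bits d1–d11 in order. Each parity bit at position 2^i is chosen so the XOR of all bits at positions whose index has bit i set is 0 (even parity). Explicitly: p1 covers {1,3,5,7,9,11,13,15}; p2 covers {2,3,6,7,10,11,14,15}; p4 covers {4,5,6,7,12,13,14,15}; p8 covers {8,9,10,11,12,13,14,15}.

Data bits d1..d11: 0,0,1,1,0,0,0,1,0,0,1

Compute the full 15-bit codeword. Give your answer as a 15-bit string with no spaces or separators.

Place data at non-parity positions: p1 p2 0 p4 0 1 1 p8 0 0 0 1 0 0 1
p1 (pos 1,3,5,7,9,11,13,15): XOR of data positions = 0⊕0⊕1⊕0⊕0⊕0⊕1 = 0
p2 (pos 2,3,6,7,10,11,14,15): XOR of data positions = 0⊕1⊕1⊕0⊕0⊕0⊕1 = 1
p4 (pos 4,5,6,7,12,13,14,15): XOR of data positions = 0⊕1⊕1⊕1⊕0⊕0⊕1 = 0
p8 (pos 8,9,10,11,12,13,14,15): XOR of data positions = 0⊕0⊕0⊕1⊕0⊕0⊕1 = 0
Codeword: 010001100001001

010001100001001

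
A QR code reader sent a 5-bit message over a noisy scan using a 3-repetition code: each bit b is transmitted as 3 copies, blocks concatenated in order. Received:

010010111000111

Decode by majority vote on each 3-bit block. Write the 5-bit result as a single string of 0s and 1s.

00101

Block 1 (010): 1 one → 0
Block 2 (010): 1 one → 0
Block 3 (111): 3 ones → 1
Block 4 (000): 0 ones → 0
Block 5 (111): 3 ones → 1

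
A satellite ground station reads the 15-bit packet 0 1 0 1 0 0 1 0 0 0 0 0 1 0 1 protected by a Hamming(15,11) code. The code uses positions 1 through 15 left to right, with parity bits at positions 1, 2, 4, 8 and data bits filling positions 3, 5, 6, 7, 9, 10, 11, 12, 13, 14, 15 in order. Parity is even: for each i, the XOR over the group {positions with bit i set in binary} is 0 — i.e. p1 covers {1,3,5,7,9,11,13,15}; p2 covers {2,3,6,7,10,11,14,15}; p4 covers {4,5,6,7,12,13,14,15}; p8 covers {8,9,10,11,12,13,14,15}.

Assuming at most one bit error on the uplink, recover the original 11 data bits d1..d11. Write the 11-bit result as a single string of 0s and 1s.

s1 (pos 1,3,5,7,9,11,13,15): 0⊕0⊕0⊕1⊕0⊕0⊕1⊕1 = 1
s2 (pos 2,3,6,7,10,11,14,15): 1⊕0⊕0⊕1⊕0⊕0⊕0⊕1 = 1
s4 (pos 4,5,6,7,12,13,14,15): 1⊕0⊕0⊕1⊕0⊕1⊕0⊕1 = 0
s8 (pos 8,9,10,11,12,13,14,15): 0⊕0⊕0⊕0⊕0⊕1⊕0⊕1 = 0
Syndrome s8…s1 = 0011 → error at position 3.
Flip position 3: 010100100000101 → 011100100000101
Read data bits from positions 3,5,6,7,9,10,11,12,13,14,15: 10010000101

10010000101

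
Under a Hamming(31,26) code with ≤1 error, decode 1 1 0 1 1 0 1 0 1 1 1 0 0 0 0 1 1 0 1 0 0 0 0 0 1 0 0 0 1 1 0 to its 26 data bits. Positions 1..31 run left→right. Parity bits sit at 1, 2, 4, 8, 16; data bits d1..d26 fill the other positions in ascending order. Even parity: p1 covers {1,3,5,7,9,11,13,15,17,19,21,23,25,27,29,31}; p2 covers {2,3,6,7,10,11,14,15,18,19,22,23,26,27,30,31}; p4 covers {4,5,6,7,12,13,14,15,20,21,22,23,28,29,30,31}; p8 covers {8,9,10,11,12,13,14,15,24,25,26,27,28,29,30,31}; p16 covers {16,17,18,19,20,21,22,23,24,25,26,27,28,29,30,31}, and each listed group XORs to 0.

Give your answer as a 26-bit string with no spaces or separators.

00011110000101000001000110

s1 (pos 1,3,5,7,9,11,13,15,17,19,21,23,25,27,29,31): 1⊕0⊕1⊕1⊕1⊕1⊕0⊕0⊕1⊕1⊕0⊕0⊕1⊕0⊕1⊕0 = 1
s2 (pos 2,3,6,7,10,11,14,15,18,19,22,23,26,27,30,31): 1⊕0⊕0⊕1⊕1⊕1⊕0⊕0⊕0⊕1⊕0⊕0⊕0⊕0⊕1⊕0 = 0
s4 (pos 4,5,6,7,12,13,14,15,20,21,22,23,28,29,30,31): 1⊕1⊕0⊕1⊕0⊕0⊕0⊕0⊕0⊕0⊕0⊕0⊕0⊕1⊕1⊕0 = 1
s8 (pos 8,9,10,11,12,13,14,15,24,25,26,27,28,29,30,31): 0⊕1⊕1⊕1⊕0⊕0⊕0⊕0⊕0⊕1⊕0⊕0⊕0⊕1⊕1⊕0 = 0
s16 (pos 16,17,18,19,20,21,22,23,24,25,26,27,28,29,30,31): 1⊕1⊕0⊕1⊕0⊕0⊕0⊕0⊕0⊕1⊕0⊕0⊕0⊕1⊕1⊕0 = 0
Syndrome s16…s1 = 00101 → error at position 5.
Flip position 5: 1101101011100001101000001000110 → 1101001011100001101000001000110
Read data bits from positions 3,5,6,7,9,10,11,12,13,14,15,17,18,19,20,21,22,23,24,25,26,27,28,29,30,31: 00011110000101000001000110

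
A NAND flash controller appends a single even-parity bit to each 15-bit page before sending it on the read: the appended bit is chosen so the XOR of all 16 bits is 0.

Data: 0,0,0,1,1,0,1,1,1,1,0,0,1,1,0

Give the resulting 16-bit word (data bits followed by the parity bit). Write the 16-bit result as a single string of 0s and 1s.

XOR of the 15 data bits: 0⊕0⊕0⊕1⊕1⊕0⊕1⊕1⊕1⊕1⊕0⊕0⊕1⊕1⊕0 = 0
Parity bit = 0 (so all 16 bits XOR to 0).

0001101111001100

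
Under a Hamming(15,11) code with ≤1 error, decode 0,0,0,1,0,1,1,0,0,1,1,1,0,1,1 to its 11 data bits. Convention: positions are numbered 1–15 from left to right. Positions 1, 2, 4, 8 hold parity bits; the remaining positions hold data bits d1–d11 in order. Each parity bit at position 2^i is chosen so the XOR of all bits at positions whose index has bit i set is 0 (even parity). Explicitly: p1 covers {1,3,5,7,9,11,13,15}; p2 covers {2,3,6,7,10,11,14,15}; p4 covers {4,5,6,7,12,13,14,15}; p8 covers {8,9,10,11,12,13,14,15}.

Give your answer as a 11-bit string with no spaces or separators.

00111111011

s1 (pos 1,3,5,7,9,11,13,15): 0⊕0⊕0⊕1⊕0⊕1⊕0⊕1 = 1
s2 (pos 2,3,6,7,10,11,14,15): 0⊕0⊕1⊕1⊕1⊕1⊕1⊕1 = 0
s4 (pos 4,5,6,7,12,13,14,15): 1⊕0⊕1⊕1⊕1⊕0⊕1⊕1 = 0
s8 (pos 8,9,10,11,12,13,14,15): 0⊕0⊕1⊕1⊕1⊕0⊕1⊕1 = 1
Syndrome s8…s1 = 1001 → error at position 9.
Flip position 9: 000101100111011 → 000101101111011
Read data bits from positions 3,5,6,7,9,10,11,12,13,14,15: 00111111011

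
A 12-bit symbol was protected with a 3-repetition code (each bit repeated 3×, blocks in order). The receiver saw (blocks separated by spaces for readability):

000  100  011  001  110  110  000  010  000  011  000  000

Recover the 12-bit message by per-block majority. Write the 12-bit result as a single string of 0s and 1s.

Block 1 (000): 0 ones → 0
Block 2 (100): 1 one → 0
Block 3 (011): 2 ones → 1
Block 4 (001): 1 one → 0
Block 5 (110): 2 ones → 1
Block 6 (110): 2 ones → 1
Block 7 (000): 0 ones → 0
Block 8 (010): 1 one → 0
Block 9 (000): 0 ones → 0
Block 10 (011): 2 ones → 1
Block 11 (000): 0 ones → 0
Block 12 (000): 0 ones → 0

001011000100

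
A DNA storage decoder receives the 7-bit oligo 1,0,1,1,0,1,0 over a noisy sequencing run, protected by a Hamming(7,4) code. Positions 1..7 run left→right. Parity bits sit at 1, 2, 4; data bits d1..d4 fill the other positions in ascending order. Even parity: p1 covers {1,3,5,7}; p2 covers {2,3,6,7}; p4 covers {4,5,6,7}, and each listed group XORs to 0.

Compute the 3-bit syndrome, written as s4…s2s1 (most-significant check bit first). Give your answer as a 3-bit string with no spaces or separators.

000

s1 (pos 1,3,5,7): 1⊕1⊕0⊕0 = 0
s2 (pos 2,3,6,7): 0⊕1⊕1⊕0 = 0
s4 (pos 4,5,6,7): 1⊕0⊕1⊕0 = 0
Syndrome s4…s1 = 000 → no error.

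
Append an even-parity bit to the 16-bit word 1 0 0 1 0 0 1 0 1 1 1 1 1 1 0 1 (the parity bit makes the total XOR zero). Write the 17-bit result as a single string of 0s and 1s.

10010010111111010

XOR of the 16 data bits: 1⊕0⊕0⊕1⊕0⊕0⊕1⊕0⊕1⊕1⊕1⊕1⊕1⊕1⊕0⊕1 = 0
Parity bit = 0 (so all 17 bits XOR to 0).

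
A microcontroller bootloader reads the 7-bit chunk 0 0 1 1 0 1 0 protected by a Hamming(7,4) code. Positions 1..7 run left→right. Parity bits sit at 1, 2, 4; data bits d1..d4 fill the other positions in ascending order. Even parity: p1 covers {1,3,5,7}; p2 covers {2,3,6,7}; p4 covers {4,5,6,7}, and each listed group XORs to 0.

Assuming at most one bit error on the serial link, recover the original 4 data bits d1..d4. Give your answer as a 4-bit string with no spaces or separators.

1010

s1 (pos 1,3,5,7): 0⊕1⊕0⊕0 = 1
s2 (pos 2,3,6,7): 0⊕1⊕1⊕0 = 0
s4 (pos 4,5,6,7): 1⊕0⊕1⊕0 = 0
Syndrome s4…s1 = 001 → error at position 1.
Flip position 1: 0011010 → 1011010
Read data bits from positions 3,5,6,7: 1010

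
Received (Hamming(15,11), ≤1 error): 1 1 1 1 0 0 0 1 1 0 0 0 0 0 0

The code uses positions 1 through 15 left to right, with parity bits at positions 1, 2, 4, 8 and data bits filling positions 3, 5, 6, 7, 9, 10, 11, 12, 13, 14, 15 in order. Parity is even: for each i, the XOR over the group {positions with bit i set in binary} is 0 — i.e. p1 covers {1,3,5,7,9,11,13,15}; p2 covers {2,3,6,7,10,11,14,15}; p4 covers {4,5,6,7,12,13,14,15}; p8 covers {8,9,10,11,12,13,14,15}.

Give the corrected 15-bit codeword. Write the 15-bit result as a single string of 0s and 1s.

s1 (pos 1,3,5,7,9,11,13,15): 1⊕1⊕0⊕0⊕1⊕0⊕0⊕0 = 1
s2 (pos 2,3,6,7,10,11,14,15): 1⊕1⊕0⊕0⊕0⊕0⊕0⊕0 = 0
s4 (pos 4,5,6,7,12,13,14,15): 1⊕0⊕0⊕0⊕0⊕0⊕0⊕0 = 1
s8 (pos 8,9,10,11,12,13,14,15): 1⊕1⊕0⊕0⊕0⊕0⊕0⊕0 = 0
Syndrome s8…s1 = 0101 → error at position 5.
Flip position 5: 111100011000000 → 111110011000000

111110011000000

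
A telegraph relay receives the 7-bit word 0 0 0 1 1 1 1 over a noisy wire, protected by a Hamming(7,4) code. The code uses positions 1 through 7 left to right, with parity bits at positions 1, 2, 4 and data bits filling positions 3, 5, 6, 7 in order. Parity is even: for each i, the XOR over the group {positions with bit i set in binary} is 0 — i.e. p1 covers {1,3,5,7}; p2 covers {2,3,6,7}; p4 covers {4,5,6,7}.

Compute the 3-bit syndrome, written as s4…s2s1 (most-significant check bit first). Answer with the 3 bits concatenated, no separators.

s1 (pos 1,3,5,7): 0⊕0⊕1⊕1 = 0
s2 (pos 2,3,6,7): 0⊕0⊕1⊕1 = 0
s4 (pos 4,5,6,7): 1⊕1⊕1⊕1 = 0
Syndrome s4…s1 = 000 → no error.

000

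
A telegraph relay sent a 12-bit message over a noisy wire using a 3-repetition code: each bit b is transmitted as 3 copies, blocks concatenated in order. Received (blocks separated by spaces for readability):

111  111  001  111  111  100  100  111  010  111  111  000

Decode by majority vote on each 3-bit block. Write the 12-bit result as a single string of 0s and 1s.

110110010110

Block 1 (111): 3 ones → 1
Block 2 (111): 3 ones → 1
Block 3 (001): 1 one → 0
Block 4 (111): 3 ones → 1
Block 5 (111): 3 ones → 1
Block 6 (100): 1 one → 0
Block 7 (100): 1 one → 0
Block 8 (111): 3 ones → 1
Block 9 (010): 1 one → 0
Block 10 (111): 3 ones → 1
Block 11 (111): 3 ones → 1
Block 12 (000): 0 ones → 0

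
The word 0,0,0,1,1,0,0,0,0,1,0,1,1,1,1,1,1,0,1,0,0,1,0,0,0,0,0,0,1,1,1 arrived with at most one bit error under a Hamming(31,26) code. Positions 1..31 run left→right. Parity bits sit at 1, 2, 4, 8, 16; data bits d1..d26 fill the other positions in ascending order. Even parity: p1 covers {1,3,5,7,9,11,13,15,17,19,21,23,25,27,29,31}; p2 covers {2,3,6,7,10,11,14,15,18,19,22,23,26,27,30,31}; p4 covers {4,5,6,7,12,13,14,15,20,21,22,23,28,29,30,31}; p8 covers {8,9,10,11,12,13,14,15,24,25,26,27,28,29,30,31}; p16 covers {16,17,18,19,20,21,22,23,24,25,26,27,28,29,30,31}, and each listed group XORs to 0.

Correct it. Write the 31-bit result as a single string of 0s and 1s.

0001100001011111100001000000111

s1 (pos 1,3,5,7,9,11,13,15,17,19,21,23,25,27,29,31): 0⊕0⊕1⊕0⊕0⊕0⊕1⊕1⊕1⊕1⊕0⊕0⊕0⊕0⊕1⊕1 = 1
s2 (pos 2,3,6,7,10,11,14,15,18,19,22,23,26,27,30,31): 0⊕0⊕0⊕0⊕1⊕0⊕1⊕1⊕0⊕1⊕1⊕0⊕0⊕0⊕1⊕1 = 1
s4 (pos 4,5,6,7,12,13,14,15,20,21,22,23,28,29,30,31): 1⊕1⊕0⊕0⊕1⊕1⊕1⊕1⊕0⊕0⊕1⊕0⊕0⊕1⊕1⊕1 = 0
s8 (pos 8,9,10,11,12,13,14,15,24,25,26,27,28,29,30,31): 0⊕0⊕1⊕0⊕1⊕1⊕1⊕1⊕0⊕0⊕0⊕0⊕0⊕1⊕1⊕1 = 0
s16 (pos 16,17,18,19,20,21,22,23,24,25,26,27,28,29,30,31): 1⊕1⊕0⊕1⊕0⊕0⊕1⊕0⊕0⊕0⊕0⊕0⊕0⊕1⊕1⊕1 = 1
Syndrome s16…s1 = 10011 → error at position 19.
Flip position 19: 0001100001011111101001000000111 → 0001100001011111100001000000111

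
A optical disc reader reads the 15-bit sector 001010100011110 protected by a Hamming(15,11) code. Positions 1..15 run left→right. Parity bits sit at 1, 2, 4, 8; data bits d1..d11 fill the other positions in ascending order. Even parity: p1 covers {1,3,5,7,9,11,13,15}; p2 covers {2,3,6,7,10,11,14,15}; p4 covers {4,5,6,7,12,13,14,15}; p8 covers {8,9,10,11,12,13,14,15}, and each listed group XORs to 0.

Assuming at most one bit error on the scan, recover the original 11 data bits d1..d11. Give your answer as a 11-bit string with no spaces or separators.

10010011110

s1 (pos 1,3,5,7,9,11,13,15): 0⊕1⊕1⊕1⊕0⊕1⊕1⊕0 = 1
s2 (pos 2,3,6,7,10,11,14,15): 0⊕1⊕0⊕1⊕0⊕1⊕1⊕0 = 0
s4 (pos 4,5,6,7,12,13,14,15): 0⊕1⊕0⊕1⊕1⊕1⊕1⊕0 = 1
s8 (pos 8,9,10,11,12,13,14,15): 0⊕0⊕0⊕1⊕1⊕1⊕1⊕0 = 0
Syndrome s8…s1 = 0101 → error at position 5.
Flip position 5: 001010100011110 → 001000100011110
Read data bits from positions 3,5,6,7,9,10,11,12,13,14,15: 10010011110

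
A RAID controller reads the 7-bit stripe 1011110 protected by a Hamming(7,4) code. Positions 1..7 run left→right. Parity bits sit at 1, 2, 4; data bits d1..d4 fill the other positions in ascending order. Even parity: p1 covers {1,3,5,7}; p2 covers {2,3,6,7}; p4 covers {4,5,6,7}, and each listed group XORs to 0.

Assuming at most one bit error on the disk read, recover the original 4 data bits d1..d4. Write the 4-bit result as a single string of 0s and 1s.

1010

s1 (pos 1,3,5,7): 1⊕1⊕1⊕0 = 1
s2 (pos 2,3,6,7): 0⊕1⊕1⊕0 = 0
s4 (pos 4,5,6,7): 1⊕1⊕1⊕0 = 1
Syndrome s4…s1 = 101 → error at position 5.
Flip position 5: 1011110 → 1011010
Read data bits from positions 3,5,6,7: 1010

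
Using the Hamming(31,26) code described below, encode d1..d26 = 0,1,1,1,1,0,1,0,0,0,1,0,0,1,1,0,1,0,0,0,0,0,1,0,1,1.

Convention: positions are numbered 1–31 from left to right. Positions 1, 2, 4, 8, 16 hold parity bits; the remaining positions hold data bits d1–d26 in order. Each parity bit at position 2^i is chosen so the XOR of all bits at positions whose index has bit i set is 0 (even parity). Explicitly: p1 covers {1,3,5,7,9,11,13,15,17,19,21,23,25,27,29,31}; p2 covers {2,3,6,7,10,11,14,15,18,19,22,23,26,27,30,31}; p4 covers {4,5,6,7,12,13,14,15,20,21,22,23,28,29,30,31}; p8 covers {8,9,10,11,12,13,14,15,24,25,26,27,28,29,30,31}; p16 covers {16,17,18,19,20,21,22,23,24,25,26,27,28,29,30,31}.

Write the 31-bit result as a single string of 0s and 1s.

Place data at non-parity positions: p1 p2 0 p4 1 1 1 p8 1 0 1 0 0 0 1 p16 0 0 1 1 0 1 0 0 0 0 0 1 0 1 1
p1 (pos 1,3,5,7,9,11,13,15,17,19,21,23,25,27,29,31): XOR of data positions = 0⊕1⊕1⊕1⊕1⊕0⊕1⊕0⊕1⊕0⊕0⊕0⊕0⊕0⊕1 = 1
p2 (pos 2,3,6,7,10,11,14,15,18,19,22,23,26,27,30,31): XOR of data positions = 0⊕1⊕1⊕0⊕1⊕0⊕1⊕0⊕1⊕1⊕0⊕0⊕0⊕1⊕1 = 0
p4 (pos 4,5,6,7,12,13,14,15,20,21,22,23,28,29,30,31): XOR of data positions = 1⊕1⊕1⊕0⊕0⊕0⊕1⊕1⊕0⊕1⊕0⊕1⊕0⊕1⊕1 = 1
p8 (pos 8,9,10,11,12,13,14,15,24,25,26,27,28,29,30,31): XOR of data positions = 1⊕0⊕1⊕0⊕0⊕0⊕1⊕0⊕0⊕0⊕0⊕1⊕0⊕1⊕1 = 0
p16 (pos 16,17,18,19,20,21,22,23,24,25,26,27,28,29,30,31): XOR of data positions = 0⊕0⊕1⊕1⊕0⊕1⊕0⊕0⊕0⊕0⊕0⊕1⊕0⊕1⊕1 = 0
Codeword: 1001111010100010001101000001011

1001111010100010001101000001011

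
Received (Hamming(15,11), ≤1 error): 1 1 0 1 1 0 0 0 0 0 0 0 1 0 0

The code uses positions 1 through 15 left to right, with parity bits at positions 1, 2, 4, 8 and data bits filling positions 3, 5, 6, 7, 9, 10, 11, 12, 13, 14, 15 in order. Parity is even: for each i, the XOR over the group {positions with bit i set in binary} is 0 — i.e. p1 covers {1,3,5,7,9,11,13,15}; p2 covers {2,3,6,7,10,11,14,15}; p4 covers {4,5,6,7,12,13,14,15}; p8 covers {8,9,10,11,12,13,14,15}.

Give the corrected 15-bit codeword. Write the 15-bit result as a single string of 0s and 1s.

s1 (pos 1,3,5,7,9,11,13,15): 1⊕0⊕1⊕0⊕0⊕0⊕1⊕0 = 1
s2 (pos 2,3,6,7,10,11,14,15): 1⊕0⊕0⊕0⊕0⊕0⊕0⊕0 = 1
s4 (pos 4,5,6,7,12,13,14,15): 1⊕1⊕0⊕0⊕0⊕1⊕0⊕0 = 1
s8 (pos 8,9,10,11,12,13,14,15): 0⊕0⊕0⊕0⊕0⊕1⊕0⊕0 = 1
Syndrome s8…s1 = 1111 → error at position 15.
Flip position 15: 110110000000100 → 110110000000101

110110000000101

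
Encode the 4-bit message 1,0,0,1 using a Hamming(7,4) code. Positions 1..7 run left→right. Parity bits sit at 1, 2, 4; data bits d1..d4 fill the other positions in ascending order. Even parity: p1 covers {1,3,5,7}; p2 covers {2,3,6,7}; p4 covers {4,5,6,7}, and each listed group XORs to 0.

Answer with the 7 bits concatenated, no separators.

0011001

Place data at non-parity positions: p1 p2 1 p4 0 0 1
p1 (pos 1,3,5,7): XOR of data positions = 1⊕0⊕1 = 0
p2 (pos 2,3,6,7): XOR of data positions = 1⊕0⊕1 = 0
p4 (pos 4,5,6,7): XOR of data positions = 0⊕0⊕1 = 1
Codeword: 0011001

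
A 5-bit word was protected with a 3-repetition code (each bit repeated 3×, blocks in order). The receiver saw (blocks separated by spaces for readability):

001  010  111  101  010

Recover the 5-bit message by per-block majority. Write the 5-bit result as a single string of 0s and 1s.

Block 1 (001): 1 one → 0
Block 2 (010): 1 one → 0
Block 3 (111): 3 ones → 1
Block 4 (101): 2 ones → 1
Block 5 (010): 1 one → 0

00110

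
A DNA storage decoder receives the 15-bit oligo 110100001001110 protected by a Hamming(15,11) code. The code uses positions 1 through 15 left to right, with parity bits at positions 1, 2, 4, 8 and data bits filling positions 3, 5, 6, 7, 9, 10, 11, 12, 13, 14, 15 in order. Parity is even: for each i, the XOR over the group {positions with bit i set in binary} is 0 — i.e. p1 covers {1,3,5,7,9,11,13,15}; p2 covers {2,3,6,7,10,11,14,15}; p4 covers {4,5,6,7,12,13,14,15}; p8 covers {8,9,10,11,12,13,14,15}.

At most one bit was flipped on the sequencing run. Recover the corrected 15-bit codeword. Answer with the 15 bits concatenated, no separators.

s1 (pos 1,3,5,7,9,11,13,15): 1⊕0⊕0⊕0⊕1⊕0⊕1⊕0 = 1
s2 (pos 2,3,6,7,10,11,14,15): 1⊕0⊕0⊕0⊕0⊕0⊕1⊕0 = 0
s4 (pos 4,5,6,7,12,13,14,15): 1⊕0⊕0⊕0⊕1⊕1⊕1⊕0 = 0
s8 (pos 8,9,10,11,12,13,14,15): 0⊕1⊕0⊕0⊕1⊕1⊕1⊕0 = 0
Syndrome s8…s1 = 0001 → error at position 1.
Flip position 1: 110100001001110 → 010100001001110

010100001001110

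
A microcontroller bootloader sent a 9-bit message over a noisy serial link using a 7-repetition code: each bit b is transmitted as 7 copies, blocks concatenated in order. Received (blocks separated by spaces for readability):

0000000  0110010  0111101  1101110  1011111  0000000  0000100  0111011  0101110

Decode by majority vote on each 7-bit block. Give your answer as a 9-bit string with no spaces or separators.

001110011

Block 1 (0000000): 0 ones → 0
Block 2 (0110010): 3 ones → 0
Block 3 (0111101): 5 ones → 1
Block 4 (1101110): 5 ones → 1
Block 5 (1011111): 6 ones → 1
Block 6 (0000000): 0 ones → 0
Block 7 (0000100): 1 one → 0
Block 8 (0111011): 5 ones → 1
Block 9 (0101110): 4 ones → 1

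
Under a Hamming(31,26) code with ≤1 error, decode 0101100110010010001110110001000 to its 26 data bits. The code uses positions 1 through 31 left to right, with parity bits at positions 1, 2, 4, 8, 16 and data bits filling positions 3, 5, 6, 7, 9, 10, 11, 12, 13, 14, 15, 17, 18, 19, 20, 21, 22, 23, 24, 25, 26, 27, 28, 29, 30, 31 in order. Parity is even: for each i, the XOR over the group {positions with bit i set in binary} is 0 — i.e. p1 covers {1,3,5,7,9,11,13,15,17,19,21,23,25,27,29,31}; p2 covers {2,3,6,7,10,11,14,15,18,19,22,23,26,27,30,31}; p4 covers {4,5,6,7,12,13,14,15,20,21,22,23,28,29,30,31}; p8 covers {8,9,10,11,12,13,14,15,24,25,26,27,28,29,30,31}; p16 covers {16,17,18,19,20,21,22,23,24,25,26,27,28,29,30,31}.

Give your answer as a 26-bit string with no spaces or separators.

01001001001001110110001000

s1 (pos 1,3,5,7,9,11,13,15,17,19,21,23,25,27,29,31): 0⊕0⊕1⊕0⊕1⊕0⊕0⊕1⊕0⊕1⊕1⊕1⊕0⊕0⊕0⊕0 = 0
s2 (pos 2,3,6,7,10,11,14,15,18,19,22,23,26,27,30,31): 1⊕0⊕0⊕0⊕0⊕0⊕0⊕1⊕0⊕1⊕0⊕1⊕0⊕0⊕0⊕0 = 0
s4 (pos 4,5,6,7,12,13,14,15,20,21,22,23,28,29,30,31): 1⊕1⊕0⊕0⊕1⊕0⊕0⊕1⊕1⊕1⊕0⊕1⊕1⊕0⊕0⊕0 = 0
s8 (pos 8,9,10,11,12,13,14,15,24,25,26,27,28,29,30,31): 1⊕1⊕0⊕0⊕1⊕0⊕0⊕1⊕1⊕0⊕0⊕0⊕1⊕0⊕0⊕0 = 0
s16 (pos 16,17,18,19,20,21,22,23,24,25,26,27,28,29,30,31): 0⊕0⊕0⊕1⊕1⊕1⊕0⊕1⊕1⊕0⊕0⊕0⊕1⊕0⊕0⊕0 = 0
Syndrome s16…s1 = 00000 → no error.
Read data bits from positions 3,5,6,7,9,10,11,12,13,14,15,17,18,19,20,21,22,23,24,25,26,27,28,29,30,31: 01001001001001110110001000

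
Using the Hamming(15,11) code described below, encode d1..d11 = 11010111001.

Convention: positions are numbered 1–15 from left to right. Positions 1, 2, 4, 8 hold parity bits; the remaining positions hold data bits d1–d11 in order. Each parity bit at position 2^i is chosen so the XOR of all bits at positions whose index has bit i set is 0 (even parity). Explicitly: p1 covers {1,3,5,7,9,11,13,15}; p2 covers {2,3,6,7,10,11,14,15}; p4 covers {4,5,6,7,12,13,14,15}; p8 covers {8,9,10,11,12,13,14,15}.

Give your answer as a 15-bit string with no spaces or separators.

111010100111001

Place data at non-parity positions: p1 p2 1 p4 1 0 1 p8 0 1 1 1 0 0 1
p1 (pos 1,3,5,7,9,11,13,15): XOR of data positions = 1⊕1⊕1⊕0⊕1⊕0⊕1 = 1
p2 (pos 2,3,6,7,10,11,14,15): XOR of data positions = 1⊕0⊕1⊕1⊕1⊕0⊕1 = 1
p4 (pos 4,5,6,7,12,13,14,15): XOR of data positions = 1⊕0⊕1⊕1⊕0⊕0⊕1 = 0
p8 (pos 8,9,10,11,12,13,14,15): XOR of data positions = 0⊕1⊕1⊕1⊕0⊕0⊕1 = 0
Codeword: 111010100111001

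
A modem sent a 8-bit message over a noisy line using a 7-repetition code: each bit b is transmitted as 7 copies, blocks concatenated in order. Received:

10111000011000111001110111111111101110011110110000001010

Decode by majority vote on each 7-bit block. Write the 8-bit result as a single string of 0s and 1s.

10111100

Block 1 (1011100): 4 ones → 1
Block 2 (0011000): 2 ones → 0
Block 3 (1110011): 5 ones → 1
Block 4 (1011111): 6 ones → 1
Block 5 (1111101): 6 ones → 1
Block 6 (1100111): 5 ones → 1
Block 7 (1011000): 3 ones → 0
Block 8 (0001010): 2 ones → 0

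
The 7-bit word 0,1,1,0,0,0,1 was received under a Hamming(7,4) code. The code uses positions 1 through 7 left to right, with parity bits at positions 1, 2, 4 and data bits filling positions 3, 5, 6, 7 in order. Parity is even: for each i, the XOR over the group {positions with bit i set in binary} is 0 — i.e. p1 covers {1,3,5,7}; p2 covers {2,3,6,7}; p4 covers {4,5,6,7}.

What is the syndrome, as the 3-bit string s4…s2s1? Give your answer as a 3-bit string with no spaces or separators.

s1 (pos 1,3,5,7): 0⊕1⊕0⊕1 = 0
s2 (pos 2,3,6,7): 1⊕1⊕0⊕1 = 1
s4 (pos 4,5,6,7): 0⊕0⊕0⊕1 = 1
Syndrome s4…s1 = 110 → error at position 6.

110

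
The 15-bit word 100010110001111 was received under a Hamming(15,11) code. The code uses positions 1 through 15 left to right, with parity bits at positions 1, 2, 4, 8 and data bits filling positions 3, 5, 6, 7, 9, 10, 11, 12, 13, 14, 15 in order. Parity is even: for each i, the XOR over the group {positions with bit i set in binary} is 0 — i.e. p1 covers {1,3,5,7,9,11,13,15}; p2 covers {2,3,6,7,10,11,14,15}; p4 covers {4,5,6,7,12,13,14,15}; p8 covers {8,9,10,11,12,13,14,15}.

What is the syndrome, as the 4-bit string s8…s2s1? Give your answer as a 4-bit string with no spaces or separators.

1011

s1 (pos 1,3,5,7,9,11,13,15): 1⊕0⊕1⊕1⊕0⊕0⊕1⊕1 = 1
s2 (pos 2,3,6,7,10,11,14,15): 0⊕0⊕0⊕1⊕0⊕0⊕1⊕1 = 1
s4 (pos 4,5,6,7,12,13,14,15): 0⊕1⊕0⊕1⊕1⊕1⊕1⊕1 = 0
s8 (pos 8,9,10,11,12,13,14,15): 1⊕0⊕0⊕0⊕1⊕1⊕1⊕1 = 1
Syndrome s8…s1 = 1011 → error at position 11.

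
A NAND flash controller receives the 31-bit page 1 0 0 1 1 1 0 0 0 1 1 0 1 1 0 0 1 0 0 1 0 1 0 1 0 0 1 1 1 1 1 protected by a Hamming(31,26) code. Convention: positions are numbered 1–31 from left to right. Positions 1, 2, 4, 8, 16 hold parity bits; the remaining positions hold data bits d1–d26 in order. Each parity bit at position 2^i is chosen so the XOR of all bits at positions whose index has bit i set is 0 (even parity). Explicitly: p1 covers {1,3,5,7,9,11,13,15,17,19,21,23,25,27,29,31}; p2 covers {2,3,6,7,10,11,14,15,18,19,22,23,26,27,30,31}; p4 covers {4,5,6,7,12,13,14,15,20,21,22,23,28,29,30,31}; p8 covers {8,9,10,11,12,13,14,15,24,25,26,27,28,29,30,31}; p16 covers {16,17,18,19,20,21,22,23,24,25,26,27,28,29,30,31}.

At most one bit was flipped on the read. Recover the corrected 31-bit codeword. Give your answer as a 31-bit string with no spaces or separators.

s1 (pos 1,3,5,7,9,11,13,15,17,19,21,23,25,27,29,31): 1⊕0⊕1⊕0⊕0⊕1⊕1⊕0⊕1⊕0⊕0⊕0⊕0⊕1⊕1⊕1 = 0
s2 (pos 2,3,6,7,10,11,14,15,18,19,22,23,26,27,30,31): 0⊕0⊕1⊕0⊕1⊕1⊕1⊕0⊕0⊕0⊕1⊕0⊕0⊕1⊕1⊕1 = 0
s4 (pos 4,5,6,7,12,13,14,15,20,21,22,23,28,29,30,31): 1⊕1⊕1⊕0⊕0⊕1⊕1⊕0⊕1⊕0⊕1⊕0⊕1⊕1⊕1⊕1 = 1
s8 (pos 8,9,10,11,12,13,14,15,24,25,26,27,28,29,30,31): 0⊕0⊕1⊕1⊕0⊕1⊕1⊕0⊕1⊕0⊕0⊕1⊕1⊕1⊕1⊕1 = 0
s16 (pos 16,17,18,19,20,21,22,23,24,25,26,27,28,29,30,31): 0⊕1⊕0⊕0⊕1⊕0⊕1⊕0⊕1⊕0⊕0⊕1⊕1⊕1⊕1⊕1 = 1
Syndrome s16…s1 = 10100 → error at position 20.
Flip position 20: 1001110001101100100101010011111 → 1001110001101100100001010011111

1001110001101100100001010011111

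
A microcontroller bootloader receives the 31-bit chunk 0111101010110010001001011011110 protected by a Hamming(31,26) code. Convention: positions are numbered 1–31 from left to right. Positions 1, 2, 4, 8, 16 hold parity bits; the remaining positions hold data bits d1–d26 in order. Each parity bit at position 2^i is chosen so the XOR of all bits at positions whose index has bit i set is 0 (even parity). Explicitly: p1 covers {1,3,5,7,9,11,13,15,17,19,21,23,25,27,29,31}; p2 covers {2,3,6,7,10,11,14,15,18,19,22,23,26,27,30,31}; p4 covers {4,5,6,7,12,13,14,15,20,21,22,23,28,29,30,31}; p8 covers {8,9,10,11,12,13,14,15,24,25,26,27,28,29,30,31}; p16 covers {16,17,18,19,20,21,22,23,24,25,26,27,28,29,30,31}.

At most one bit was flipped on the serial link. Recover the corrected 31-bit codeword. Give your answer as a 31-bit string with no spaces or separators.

0111111010110010001001011011110

s1 (pos 1,3,5,7,9,11,13,15,17,19,21,23,25,27,29,31): 0⊕1⊕1⊕1⊕1⊕1⊕0⊕1⊕0⊕1⊕0⊕0⊕1⊕1⊕1⊕0 = 0
s2 (pos 2,3,6,7,10,11,14,15,18,19,22,23,26,27,30,31): 1⊕1⊕0⊕1⊕0⊕1⊕0⊕1⊕0⊕1⊕1⊕0⊕0⊕1⊕1⊕0 = 1
s4 (pos 4,5,6,7,12,13,14,15,20,21,22,23,28,29,30,31): 1⊕1⊕0⊕1⊕1⊕0⊕0⊕1⊕0⊕0⊕1⊕0⊕1⊕1⊕1⊕0 = 1
s8 (pos 8,9,10,11,12,13,14,15,24,25,26,27,28,29,30,31): 0⊕1⊕0⊕1⊕1⊕0⊕0⊕1⊕1⊕1⊕0⊕1⊕1⊕1⊕1⊕0 = 0
s16 (pos 16,17,18,19,20,21,22,23,24,25,26,27,28,29,30,31): 0⊕0⊕0⊕1⊕0⊕0⊕1⊕0⊕1⊕1⊕0⊕1⊕1⊕1⊕1⊕0 = 0
Syndrome s16…s1 = 00110 → error at position 6.
Flip position 6: 0111101010110010001001011011110 → 0111111010110010001001011011110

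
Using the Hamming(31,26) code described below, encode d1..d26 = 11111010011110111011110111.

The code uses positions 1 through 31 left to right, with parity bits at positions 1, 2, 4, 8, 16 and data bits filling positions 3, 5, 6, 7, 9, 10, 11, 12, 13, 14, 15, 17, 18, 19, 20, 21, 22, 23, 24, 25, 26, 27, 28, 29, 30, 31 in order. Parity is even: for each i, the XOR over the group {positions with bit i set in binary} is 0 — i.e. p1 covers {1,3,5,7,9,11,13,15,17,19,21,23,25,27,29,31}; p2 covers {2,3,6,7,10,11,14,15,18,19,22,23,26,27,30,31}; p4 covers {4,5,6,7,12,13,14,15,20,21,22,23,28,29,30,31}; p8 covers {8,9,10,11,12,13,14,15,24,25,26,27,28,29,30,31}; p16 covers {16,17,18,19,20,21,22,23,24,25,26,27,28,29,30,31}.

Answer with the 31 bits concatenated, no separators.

Place data at non-parity positions: p1 p2 1 p4 1 1 1 p8 1 0 1 0 0 1 1 p16 1 1 0 1 1 1 0 1 1 1 1 0 1 1 1
p1 (pos 1,3,5,7,9,11,13,15,17,19,21,23,25,27,29,31): XOR of data positions = 1⊕1⊕1⊕1⊕1⊕0⊕1⊕1⊕0⊕1⊕0⊕1⊕1⊕1⊕1 = 0
p2 (pos 2,3,6,7,10,11,14,15,18,19,22,23,26,27,30,31): XOR of data positions = 1⊕1⊕1⊕0⊕1⊕1⊕1⊕1⊕0⊕1⊕0⊕1⊕1⊕1⊕1 = 0
p4 (pos 4,5,6,7,12,13,14,15,20,21,22,23,28,29,30,31): XOR of data positions = 1⊕1⊕1⊕0⊕0⊕1⊕1⊕1⊕1⊕1⊕0⊕0⊕1⊕1⊕1 = 1
p8 (pos 8,9,10,11,12,13,14,15,24,25,26,27,28,29,30,31): XOR of data positions = 1⊕0⊕1⊕0⊕0⊕1⊕1⊕1⊕1⊕1⊕1⊕0⊕1⊕1⊕1 = 1
p16 (pos 16,17,18,19,20,21,22,23,24,25,26,27,28,29,30,31): XOR of data positions = 1⊕1⊕0⊕1⊕1⊕1⊕0⊕1⊕1⊕1⊕1⊕0⊕1⊕1⊕1 = 0
Codeword: 0011111110100110110111011110111

0011111110100110110111011110111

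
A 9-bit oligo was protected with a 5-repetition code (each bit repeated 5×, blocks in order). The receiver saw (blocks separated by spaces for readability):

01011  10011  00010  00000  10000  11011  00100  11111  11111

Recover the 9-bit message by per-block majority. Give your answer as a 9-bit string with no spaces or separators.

110001011

Block 1 (01011): 3 ones → 1
Block 2 (10011): 3 ones → 1
Block 3 (00010): 1 one → 0
Block 4 (00000): 0 ones → 0
Block 5 (10000): 1 one → 0
Block 6 (11011): 4 ones → 1
Block 7 (00100): 1 one → 0
Block 8 (11111): 5 ones → 1
Block 9 (11111): 5 ones → 1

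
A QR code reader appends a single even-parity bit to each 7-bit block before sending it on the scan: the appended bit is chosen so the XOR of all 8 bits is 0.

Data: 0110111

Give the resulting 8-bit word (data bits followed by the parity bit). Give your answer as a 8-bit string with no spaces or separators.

01101111

XOR of the 7 data bits: 0⊕1⊕1⊕0⊕1⊕1⊕1 = 1
Parity bit = 1 (so all 8 bits XOR to 0).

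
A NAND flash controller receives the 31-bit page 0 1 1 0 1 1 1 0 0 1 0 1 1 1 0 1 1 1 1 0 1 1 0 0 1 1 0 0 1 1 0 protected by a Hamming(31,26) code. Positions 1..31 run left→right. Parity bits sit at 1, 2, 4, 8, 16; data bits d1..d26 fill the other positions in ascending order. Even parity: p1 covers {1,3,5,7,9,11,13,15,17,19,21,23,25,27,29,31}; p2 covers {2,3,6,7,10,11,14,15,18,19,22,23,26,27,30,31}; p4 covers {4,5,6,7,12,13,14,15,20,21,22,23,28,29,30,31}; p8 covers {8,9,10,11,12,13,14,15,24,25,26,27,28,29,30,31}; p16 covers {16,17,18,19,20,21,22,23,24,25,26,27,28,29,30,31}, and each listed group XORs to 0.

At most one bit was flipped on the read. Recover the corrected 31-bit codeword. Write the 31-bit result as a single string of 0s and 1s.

s1 (pos 1,3,5,7,9,11,13,15,17,19,21,23,25,27,29,31): 0⊕1⊕1⊕1⊕0⊕0⊕1⊕0⊕1⊕1⊕1⊕0⊕1⊕0⊕1⊕0 = 1
s2 (pos 2,3,6,7,10,11,14,15,18,19,22,23,26,27,30,31): 1⊕1⊕1⊕1⊕1⊕0⊕1⊕0⊕1⊕1⊕1⊕0⊕1⊕0⊕1⊕0 = 1
s4 (pos 4,5,6,7,12,13,14,15,20,21,22,23,28,29,30,31): 0⊕1⊕1⊕1⊕1⊕1⊕1⊕0⊕0⊕1⊕1⊕0⊕0⊕1⊕1⊕0 = 0
s8 (pos 8,9,10,11,12,13,14,15,24,25,26,27,28,29,30,31): 0⊕0⊕1⊕0⊕1⊕1⊕1⊕0⊕0⊕1⊕1⊕0⊕0⊕1⊕1⊕0 = 0
s16 (pos 16,17,18,19,20,21,22,23,24,25,26,27,28,29,30,31): 1⊕1⊕1⊕1⊕0⊕1⊕1⊕0⊕0⊕1⊕1⊕0⊕0⊕1⊕1⊕0 = 0
Syndrome s16…s1 = 00011 → error at position 3.
Flip position 3: 0110111001011101111011001100110 → 0100111001011101111011001100110

0100111001011101111011001100110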